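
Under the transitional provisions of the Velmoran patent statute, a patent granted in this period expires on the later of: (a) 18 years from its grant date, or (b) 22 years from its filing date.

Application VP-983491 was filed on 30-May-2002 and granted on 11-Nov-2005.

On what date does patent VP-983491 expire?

2024-05-30

(a) grant + 18 years → 11 November 2023.
(b) filing + 22 years → 30 May 2024.
Later of the two: 30 May 2024.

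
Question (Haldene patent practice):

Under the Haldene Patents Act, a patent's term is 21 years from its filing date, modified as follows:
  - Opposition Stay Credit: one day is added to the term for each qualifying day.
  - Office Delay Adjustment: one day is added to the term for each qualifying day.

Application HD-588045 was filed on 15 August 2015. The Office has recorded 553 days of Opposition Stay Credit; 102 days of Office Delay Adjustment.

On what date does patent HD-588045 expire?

2038-06-01

Base term: filing date + 21 years → 15 August 2036.
Opposition Stay Credit: +553 days → 19 February 2038.
Office Delay Adjustment: +102 days → 1 June 2038.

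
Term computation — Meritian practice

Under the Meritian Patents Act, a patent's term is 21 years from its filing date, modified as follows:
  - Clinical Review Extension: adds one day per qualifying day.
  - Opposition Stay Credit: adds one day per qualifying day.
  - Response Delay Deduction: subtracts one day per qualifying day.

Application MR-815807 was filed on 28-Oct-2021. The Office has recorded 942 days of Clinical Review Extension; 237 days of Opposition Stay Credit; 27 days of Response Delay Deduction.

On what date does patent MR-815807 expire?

2045-12-23

Base term: filing date + 21 years → 28 October 2042.
Clinical Review Extension: +942 days → 27 May 2045.
Opposition Stay Credit: +237 days → 19 January 2046.
Response Delay Deduction: −27 days → 23 December 2045.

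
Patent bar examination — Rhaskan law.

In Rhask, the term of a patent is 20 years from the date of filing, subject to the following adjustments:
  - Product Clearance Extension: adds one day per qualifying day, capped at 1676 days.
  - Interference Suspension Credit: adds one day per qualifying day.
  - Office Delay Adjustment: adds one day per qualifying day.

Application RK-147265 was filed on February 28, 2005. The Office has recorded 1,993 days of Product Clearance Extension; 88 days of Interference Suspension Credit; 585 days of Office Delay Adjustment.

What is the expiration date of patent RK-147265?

Base term: filing date + 20 years → 28 February 2025.
Product Clearance Extension: 1993 days claimed exceeds the 1676-day cap, so +1676 days → 1 October 2029.
Interference Suspension Credit: +88 days → 28 December 2029.
Office Delay Adjustment: +585 days → 5 August 2031.

2031-08-05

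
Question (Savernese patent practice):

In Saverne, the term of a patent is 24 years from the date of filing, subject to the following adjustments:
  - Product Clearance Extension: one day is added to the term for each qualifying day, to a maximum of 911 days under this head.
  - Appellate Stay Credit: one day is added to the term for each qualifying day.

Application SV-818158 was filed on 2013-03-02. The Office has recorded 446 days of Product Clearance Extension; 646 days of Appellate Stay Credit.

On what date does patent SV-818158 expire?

2040-02-27

Base term: filing date + 24 years → 2 March 2037.
Product Clearance Extension: 446 days (within the 911-day cap) → +446 days → 22 May 2038.
Appellate Stay Credit: +646 days → 27 February 2040.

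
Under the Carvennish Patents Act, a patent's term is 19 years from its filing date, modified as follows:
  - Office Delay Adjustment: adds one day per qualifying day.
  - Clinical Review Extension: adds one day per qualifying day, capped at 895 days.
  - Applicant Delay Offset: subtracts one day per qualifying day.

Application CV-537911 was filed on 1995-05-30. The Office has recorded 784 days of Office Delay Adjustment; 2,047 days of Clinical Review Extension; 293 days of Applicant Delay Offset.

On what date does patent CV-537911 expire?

Base term: filing date + 19 years → 30 May 2014.
Office Delay Adjustment: +784 days → 22 July 2016.
Clinical Review Extension: 2047 days claimed exceeds the 895-day cap, so +895 days → 3 January 2019.
Applicant Delay Offset: −293 days → 16 March 2018.

March 16, 2018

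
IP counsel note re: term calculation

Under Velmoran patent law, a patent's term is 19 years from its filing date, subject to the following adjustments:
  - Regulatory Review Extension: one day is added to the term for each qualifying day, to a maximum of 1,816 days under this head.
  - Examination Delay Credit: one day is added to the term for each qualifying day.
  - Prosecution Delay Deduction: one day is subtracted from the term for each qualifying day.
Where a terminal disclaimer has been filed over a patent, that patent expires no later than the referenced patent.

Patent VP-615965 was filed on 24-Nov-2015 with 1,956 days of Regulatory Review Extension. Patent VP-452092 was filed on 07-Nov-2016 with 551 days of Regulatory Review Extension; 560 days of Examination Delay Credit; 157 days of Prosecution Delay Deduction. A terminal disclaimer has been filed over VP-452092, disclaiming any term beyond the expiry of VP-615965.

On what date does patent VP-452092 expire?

June 18, 2038

Natural term of VP-452092:
  Base: filing + 19 years → 7 November 2035.
  Regulatory Review Extension: 551 days (within the 1816-day cap) → +551 days → 11 May 2037.
  Examination Delay Credit: +560 days → 22 November 2038.
  Prosecution Delay Deduction: −157 days → 18 June 2038.
Expiry of referenced patent VP-615965:
  Base: filing + 19 years → 24 November 2034.
  Regulatory Review Extension: 1956 days claimed exceeds the 1816-day cap, so +1816 days → 14 November 2039.
Terminal disclaimer: VP-452092 expires on the earlier of 18 June 2038 and 14 November 2039.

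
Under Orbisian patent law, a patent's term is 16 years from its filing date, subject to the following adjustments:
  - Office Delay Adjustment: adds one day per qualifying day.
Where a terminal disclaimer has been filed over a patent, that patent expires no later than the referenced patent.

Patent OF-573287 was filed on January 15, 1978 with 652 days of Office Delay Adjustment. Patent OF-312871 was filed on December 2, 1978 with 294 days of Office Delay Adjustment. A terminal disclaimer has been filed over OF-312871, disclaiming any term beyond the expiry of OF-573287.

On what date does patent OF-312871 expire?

September 22, 1995

Natural term of OF-312871:
  Base: filing + 16 years → 2 December 1994.
  Office Delay Adjustment: +294 days → 22 September 1995.
Expiry of referenced patent OF-573287:
  Base: filing + 16 years → 15 January 1994.
  Office Delay Adjustment: +652 days → 29 October 1995.
Terminal disclaimer: OF-312871 expires on the earlier of 22 September 1995 and 29 October 1995.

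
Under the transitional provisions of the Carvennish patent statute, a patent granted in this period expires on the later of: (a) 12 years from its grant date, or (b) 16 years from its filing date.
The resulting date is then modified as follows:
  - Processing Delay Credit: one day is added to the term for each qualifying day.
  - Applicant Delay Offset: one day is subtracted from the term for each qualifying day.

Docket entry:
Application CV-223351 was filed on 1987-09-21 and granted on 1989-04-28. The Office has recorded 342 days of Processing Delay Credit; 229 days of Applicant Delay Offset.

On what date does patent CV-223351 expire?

(a) grant + 12 years → 28 April 2001.
(b) filing + 16 years → 21 September 2003.
Later of the two: 21 September 2003.
Processing Delay Credit: +342 days → 28 August 2004.
Applicant Delay Offset: −229 days → 12 January 2004.

January 12, 2004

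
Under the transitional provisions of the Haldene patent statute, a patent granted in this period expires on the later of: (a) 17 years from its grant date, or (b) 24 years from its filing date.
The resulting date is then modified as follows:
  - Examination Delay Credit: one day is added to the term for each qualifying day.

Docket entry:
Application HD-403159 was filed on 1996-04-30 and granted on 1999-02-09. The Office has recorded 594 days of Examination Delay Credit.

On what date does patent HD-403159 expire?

December 15, 2021

(a) grant + 17 years → 9 February 2016.
(b) filing + 24 years → 30 April 2020.
Later of the two: 30 April 2020.
Examination Delay Credit: +594 days → 15 December 2021.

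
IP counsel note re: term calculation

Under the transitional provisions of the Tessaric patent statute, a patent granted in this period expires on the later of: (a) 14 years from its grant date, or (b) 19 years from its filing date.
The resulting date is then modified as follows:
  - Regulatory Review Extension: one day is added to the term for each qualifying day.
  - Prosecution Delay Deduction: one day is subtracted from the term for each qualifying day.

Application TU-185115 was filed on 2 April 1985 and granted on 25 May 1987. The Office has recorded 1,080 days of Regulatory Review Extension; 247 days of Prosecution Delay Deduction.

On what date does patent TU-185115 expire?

(a) grant + 14 years → 25 May 2001.
(b) filing + 19 years → 2 April 2004.
Later of the two: 2 April 2004.
Regulatory Review Extension: +1080 days → 18 March 2007.
Prosecution Delay Deduction: −247 days → 14 July 2006.

2006-07-14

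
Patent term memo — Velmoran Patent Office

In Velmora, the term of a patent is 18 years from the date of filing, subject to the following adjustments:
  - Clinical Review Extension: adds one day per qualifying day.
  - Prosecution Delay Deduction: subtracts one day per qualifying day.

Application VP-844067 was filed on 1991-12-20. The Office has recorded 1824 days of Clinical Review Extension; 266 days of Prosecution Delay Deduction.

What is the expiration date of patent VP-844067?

2014-03-27

Base term: filing date + 18 years → 20 December 2009.
Clinical Review Extension: +1824 days → 18 December 2014.
Prosecution Delay Deduction: −266 days → 27 March 2014.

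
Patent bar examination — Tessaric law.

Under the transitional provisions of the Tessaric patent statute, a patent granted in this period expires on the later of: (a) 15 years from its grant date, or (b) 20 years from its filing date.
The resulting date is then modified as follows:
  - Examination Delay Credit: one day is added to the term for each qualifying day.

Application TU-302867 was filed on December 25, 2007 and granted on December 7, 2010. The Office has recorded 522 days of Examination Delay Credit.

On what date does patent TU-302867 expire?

(a) grant + 15 years → 7 December 2025.
(b) filing + 20 years → 25 December 2027.
Later of the two: 25 December 2027.
Examination Delay Credit: +522 days → 30 May 2029.

2029-05-30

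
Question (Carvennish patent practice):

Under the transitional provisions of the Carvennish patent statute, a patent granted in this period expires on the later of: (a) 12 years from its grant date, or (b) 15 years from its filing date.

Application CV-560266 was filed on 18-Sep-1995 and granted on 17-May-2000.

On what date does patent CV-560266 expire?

May 17, 2012

(a) grant + 12 years → 17 May 2012.
(b) filing + 15 years → 18 September 2010.
Later of the two: 17 May 2012.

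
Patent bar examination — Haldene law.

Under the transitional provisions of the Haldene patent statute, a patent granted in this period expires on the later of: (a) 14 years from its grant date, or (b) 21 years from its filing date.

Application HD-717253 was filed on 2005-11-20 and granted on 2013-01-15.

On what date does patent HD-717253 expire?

2027-01-15

(a) grant + 14 years → 15 January 2027.
(b) filing + 21 years → 20 November 2026.
Later of the two: 15 January 2027.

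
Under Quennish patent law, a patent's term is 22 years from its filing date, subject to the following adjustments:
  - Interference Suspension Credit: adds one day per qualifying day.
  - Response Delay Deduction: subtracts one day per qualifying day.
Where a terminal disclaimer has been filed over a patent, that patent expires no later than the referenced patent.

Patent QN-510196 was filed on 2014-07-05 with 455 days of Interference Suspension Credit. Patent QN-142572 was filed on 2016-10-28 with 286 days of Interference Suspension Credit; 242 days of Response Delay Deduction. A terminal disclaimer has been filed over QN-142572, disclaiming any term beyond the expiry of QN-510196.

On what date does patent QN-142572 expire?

Natural term of QN-142572:
  Base: filing + 22 years → 28 October 2038.
  Interference Suspension Credit: +286 days → 10 August 2039.
  Response Delay Deduction: −242 days → 11 December 2038.
Expiry of referenced patent QN-510196:
  Base: filing + 22 years → 5 July 2036.
  Interference Suspension Credit: +455 days → 3 October 2037.
Terminal disclaimer: QN-142572 expires on the earlier of 11 December 2038 and 3 October 2037.

2037-10-03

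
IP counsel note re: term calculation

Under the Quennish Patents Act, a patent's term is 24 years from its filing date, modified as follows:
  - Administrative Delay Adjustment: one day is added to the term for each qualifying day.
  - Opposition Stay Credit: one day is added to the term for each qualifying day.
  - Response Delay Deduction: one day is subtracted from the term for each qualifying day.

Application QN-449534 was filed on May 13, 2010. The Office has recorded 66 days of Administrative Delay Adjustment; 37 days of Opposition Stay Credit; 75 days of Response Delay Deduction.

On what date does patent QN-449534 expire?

2034-06-10

Base term: filing date + 24 years → 13 May 2034.
Administrative Delay Adjustment: +66 days → 18 July 2034.
Opposition Stay Credit: +37 days → 24 August 2034.
Response Delay Deduction: −75 days → 10 June 2034.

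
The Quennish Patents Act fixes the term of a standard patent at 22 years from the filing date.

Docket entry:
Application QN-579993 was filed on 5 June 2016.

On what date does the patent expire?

Filing date + 22 years → 5 June 2038.

2038-06-05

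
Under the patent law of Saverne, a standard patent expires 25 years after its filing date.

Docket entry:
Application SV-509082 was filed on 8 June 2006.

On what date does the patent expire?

June 8, 2031

Filing date + 25 years → 8 June 2031.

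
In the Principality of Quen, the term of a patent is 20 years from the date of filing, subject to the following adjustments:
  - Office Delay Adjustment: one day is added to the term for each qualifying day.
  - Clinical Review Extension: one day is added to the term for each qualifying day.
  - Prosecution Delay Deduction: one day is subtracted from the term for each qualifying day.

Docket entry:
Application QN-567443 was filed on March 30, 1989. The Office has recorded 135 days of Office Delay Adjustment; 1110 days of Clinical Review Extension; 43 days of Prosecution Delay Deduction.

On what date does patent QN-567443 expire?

Base term: filing date + 20 years → 30 March 2009.
Office Delay Adjustment: +135 days → 12 August 2009.
Clinical Review Extension: +1110 days → 26 August 2012.
Prosecution Delay Deduction: −43 days → 14 July 2012.

July 14, 2012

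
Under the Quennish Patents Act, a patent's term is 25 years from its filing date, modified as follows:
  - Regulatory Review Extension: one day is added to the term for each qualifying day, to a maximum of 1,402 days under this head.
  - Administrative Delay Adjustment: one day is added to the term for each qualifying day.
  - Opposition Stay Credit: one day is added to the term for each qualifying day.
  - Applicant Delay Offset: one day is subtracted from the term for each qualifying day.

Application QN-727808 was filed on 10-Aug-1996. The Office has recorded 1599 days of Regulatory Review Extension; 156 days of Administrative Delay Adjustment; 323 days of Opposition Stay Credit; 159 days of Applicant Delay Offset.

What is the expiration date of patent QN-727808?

April 28, 2026

Base term: filing date + 25 years → 10 August 2021.
Regulatory Review Extension: 1599 days claimed exceeds the 1402-day cap, so +1402 days → 12 June 2025.
Administrative Delay Adjustment: +156 days → 15 November 2025.
Opposition Stay Credit: +323 days → 4 October 2026.
Applicant Delay Offset: −159 days → 28 April 2026.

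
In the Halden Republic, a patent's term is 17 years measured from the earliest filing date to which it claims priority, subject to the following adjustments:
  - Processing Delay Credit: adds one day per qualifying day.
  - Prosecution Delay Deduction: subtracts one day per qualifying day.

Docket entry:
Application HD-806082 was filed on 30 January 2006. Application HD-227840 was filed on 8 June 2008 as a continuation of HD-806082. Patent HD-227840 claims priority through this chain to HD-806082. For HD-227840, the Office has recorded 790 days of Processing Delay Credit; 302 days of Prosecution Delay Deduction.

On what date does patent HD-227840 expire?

Earliest priority filing: 30 January 2006.
Base term: 30 January 2006 + 17 years → 30 January 2023.
Processing Delay Credit: +790 days → 30 March 2025.
Prosecution Delay Deduction: −302 days → 1 June 2024.

2024-06-01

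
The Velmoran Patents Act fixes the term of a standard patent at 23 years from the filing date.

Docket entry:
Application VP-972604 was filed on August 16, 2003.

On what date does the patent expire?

Filing date + 23 years → 16 August 2026.

2026-08-16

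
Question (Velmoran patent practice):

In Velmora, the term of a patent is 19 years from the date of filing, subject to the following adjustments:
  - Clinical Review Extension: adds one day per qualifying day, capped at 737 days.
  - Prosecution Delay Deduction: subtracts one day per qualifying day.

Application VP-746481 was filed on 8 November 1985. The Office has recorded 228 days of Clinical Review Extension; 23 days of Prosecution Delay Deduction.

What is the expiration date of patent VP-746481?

Base term: filing date + 19 years → 8 November 2004.
Clinical Review Extension: 228 days (within the 737-day cap) → +228 days → 24 June 2005.
Prosecution Delay Deduction: −23 days → 1 June 2005.

2005-06-01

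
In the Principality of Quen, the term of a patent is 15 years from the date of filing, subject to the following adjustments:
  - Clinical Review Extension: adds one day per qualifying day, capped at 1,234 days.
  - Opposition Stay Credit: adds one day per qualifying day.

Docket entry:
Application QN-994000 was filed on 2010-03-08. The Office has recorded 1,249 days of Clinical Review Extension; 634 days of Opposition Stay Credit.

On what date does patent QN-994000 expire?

Base term: filing date + 15 years → 8 March 2025.
Clinical Review Extension: 1249 days claimed exceeds the 1234-day cap, so +1234 days → 24 July 2028.
Opposition Stay Credit: +634 days → 19 April 2030.

April 19, 2030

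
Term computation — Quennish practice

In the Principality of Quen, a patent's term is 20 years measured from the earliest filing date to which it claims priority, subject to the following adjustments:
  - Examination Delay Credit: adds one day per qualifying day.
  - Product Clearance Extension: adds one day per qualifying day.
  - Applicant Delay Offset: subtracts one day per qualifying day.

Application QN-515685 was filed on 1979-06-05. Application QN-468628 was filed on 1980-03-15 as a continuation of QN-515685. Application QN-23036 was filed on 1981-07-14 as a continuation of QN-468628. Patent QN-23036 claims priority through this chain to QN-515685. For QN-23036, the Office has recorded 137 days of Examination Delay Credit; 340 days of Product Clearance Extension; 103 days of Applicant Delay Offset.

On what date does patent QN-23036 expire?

2000-06-13

Earliest priority filing: 5 June 1979.
Base term: 5 June 1979 + 20 years → 5 June 1999.
Examination Delay Credit: +137 days → 20 October 1999.
Product Clearance Extension: +340 days → 24 September 2000.
Applicant Delay Offset: −103 days → 13 June 2000.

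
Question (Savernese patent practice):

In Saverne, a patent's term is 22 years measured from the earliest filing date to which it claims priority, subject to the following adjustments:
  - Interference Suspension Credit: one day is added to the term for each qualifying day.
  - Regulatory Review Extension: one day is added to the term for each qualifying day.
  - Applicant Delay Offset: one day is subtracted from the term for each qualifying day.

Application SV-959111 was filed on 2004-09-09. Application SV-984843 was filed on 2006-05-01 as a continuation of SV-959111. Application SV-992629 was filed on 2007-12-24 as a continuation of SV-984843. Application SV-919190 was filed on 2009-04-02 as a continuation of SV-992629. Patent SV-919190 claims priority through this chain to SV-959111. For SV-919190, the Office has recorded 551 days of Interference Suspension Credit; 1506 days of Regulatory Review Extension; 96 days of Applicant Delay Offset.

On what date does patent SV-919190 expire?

2032-01-22

Earliest priority filing: 9 September 2004.
Base term: 9 September 2004 + 22 years → 9 September 2026.
Interference Suspension Credit: +551 days → 13 March 2028.
Regulatory Review Extension: +1506 days → 27 April 2032.
Applicant Delay Offset: −96 days → 22 January 2032.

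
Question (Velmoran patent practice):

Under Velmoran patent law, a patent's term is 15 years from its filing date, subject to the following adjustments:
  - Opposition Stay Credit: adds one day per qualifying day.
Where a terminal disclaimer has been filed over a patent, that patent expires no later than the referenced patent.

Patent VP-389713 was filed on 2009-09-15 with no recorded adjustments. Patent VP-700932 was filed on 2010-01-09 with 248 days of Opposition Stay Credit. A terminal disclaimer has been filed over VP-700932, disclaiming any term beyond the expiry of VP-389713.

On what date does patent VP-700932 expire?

Natural term of VP-700932:
  Base: filing + 15 years → 9 January 2025.
  Opposition Stay Credit: +248 days → 14 September 2025.
Expiry of referenced patent VP-389713:
  Base: filing + 15 years → 15 September 2024.
Terminal disclaimer: VP-700932 expires on the earlier of 14 September 2025 and 15 September 2024.

2024-09-15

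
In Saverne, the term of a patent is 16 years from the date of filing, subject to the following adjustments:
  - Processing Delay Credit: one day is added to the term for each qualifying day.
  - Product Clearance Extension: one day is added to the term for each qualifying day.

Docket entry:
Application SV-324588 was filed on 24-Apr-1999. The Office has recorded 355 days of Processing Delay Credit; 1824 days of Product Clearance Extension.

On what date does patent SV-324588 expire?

2021-04-11

Base term: filing date + 16 years → 24 April 2015.
Processing Delay Credit: +355 days → 13 April 2016.
Product Clearance Extension: +1824 days → 11 April 2021.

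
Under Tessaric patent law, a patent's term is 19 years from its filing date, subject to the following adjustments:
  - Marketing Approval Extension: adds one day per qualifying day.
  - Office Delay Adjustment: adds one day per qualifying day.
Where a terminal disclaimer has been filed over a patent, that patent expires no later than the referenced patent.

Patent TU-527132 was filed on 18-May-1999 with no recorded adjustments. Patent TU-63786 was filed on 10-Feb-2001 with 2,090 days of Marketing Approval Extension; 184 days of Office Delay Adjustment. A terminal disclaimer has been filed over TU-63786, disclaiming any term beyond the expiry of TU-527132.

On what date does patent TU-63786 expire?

Natural term of TU-63786:
  Base: filing + 19 years → 10 February 2020.
  Marketing Approval Extension: +2090 days → 31 October 2025.
  Office Delay Adjustment: +184 days → 3 May 2026.
Expiry of referenced patent TU-527132:
  Base: filing + 19 years → 18 May 2018.
Terminal disclaimer: TU-63786 expires on the earlier of 3 May 2026 and 18 May 2018.

2018-05-18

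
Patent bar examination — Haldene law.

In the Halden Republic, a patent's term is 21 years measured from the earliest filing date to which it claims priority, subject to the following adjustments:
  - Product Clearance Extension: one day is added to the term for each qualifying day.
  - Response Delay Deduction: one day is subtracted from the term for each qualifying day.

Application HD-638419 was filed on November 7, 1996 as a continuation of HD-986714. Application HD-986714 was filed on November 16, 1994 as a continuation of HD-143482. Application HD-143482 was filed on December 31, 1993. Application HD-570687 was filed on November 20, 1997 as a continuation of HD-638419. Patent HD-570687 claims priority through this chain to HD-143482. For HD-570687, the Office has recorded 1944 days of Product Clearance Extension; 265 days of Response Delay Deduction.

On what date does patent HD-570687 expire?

Earliest priority filing: 31 December 1993.
Base term: 31 December 1993 + 21 years → 31 December 2014.
Product Clearance Extension: +1944 days → 27 April 2020.
Response Delay Deduction: −265 days → 6 August 2019.

2019-08-06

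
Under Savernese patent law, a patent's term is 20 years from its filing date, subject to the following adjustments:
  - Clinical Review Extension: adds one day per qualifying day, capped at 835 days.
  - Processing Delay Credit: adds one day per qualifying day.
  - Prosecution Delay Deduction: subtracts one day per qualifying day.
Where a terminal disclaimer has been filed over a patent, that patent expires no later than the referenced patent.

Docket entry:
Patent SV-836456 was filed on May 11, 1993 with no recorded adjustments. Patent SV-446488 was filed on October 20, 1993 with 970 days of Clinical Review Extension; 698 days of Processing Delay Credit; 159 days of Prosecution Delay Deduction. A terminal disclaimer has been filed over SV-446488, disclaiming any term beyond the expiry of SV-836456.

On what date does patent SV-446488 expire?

2013-05-11

Natural term of SV-446488:
  Base: filing + 20 years → 20 October 2013.
  Clinical Review Extension: 970 days claimed exceeds the 835-day cap, so +835 days → 2 February 2016.
  Processing Delay Credit: +698 days → 31 December 2017.
  Prosecution Delay Deduction: −159 days → 25 July 2017.
Expiry of referenced patent SV-836456:
  Base: filing + 20 years → 11 May 2013.
Terminal disclaimer: SV-446488 expires on the earlier of 25 July 2017 and 11 May 2013.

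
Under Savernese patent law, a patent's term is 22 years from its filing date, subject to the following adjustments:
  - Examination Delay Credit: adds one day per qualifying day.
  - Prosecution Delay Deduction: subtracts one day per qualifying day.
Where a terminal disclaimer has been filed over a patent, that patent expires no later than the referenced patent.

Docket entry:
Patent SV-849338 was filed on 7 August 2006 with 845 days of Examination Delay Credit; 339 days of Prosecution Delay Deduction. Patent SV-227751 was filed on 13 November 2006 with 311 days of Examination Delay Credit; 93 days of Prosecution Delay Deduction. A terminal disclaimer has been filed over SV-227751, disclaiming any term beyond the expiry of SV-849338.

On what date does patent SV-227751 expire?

Natural term of SV-227751:
  Base: filing + 22 years → 13 November 2028.
  Examination Delay Credit: +311 days → 20 September 2029.
  Prosecution Delay Deduction: −93 days → 19 June 2029.
Expiry of referenced patent SV-849338:
  Base: filing + 22 years → 7 August 2028.
  Examination Delay Credit: +845 days → 30 November 2030.
  Prosecution Delay Deduction: −339 days → 26 December 2029.
Terminal disclaimer: SV-227751 expires on the earlier of 19 June 2029 and 26 December 2029.

2029-06-19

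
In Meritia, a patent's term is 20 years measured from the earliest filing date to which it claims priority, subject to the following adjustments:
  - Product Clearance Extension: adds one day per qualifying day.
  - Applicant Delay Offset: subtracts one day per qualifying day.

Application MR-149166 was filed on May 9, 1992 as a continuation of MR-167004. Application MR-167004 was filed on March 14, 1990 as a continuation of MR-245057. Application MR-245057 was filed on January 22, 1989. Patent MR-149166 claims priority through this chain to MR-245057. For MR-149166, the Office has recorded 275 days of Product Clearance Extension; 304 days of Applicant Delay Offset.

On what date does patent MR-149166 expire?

Earliest priority filing: 22 January 1989.
Base term: 22 January 1989 + 20 years → 22 January 2009.
Product Clearance Extension: +275 days → 24 October 2009.
Applicant Delay Offset: −304 days → 24 December 2008.

December 24, 2008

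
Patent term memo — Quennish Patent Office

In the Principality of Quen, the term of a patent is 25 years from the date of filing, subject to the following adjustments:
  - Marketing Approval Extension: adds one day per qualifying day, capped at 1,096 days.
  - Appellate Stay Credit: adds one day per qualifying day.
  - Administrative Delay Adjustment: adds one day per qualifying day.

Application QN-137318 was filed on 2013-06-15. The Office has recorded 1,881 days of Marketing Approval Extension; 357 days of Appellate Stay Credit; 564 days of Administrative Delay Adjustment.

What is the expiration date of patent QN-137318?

December 23, 2043

Base term: filing date + 25 years → 15 June 2038.
Marketing Approval Extension: 1881 days claimed exceeds the 1096-day cap, so +1096 days → 15 June 2041.
Appellate Stay Credit: +357 days → 7 June 2042.
Administrative Delay Adjustment: +564 days → 23 December 2043.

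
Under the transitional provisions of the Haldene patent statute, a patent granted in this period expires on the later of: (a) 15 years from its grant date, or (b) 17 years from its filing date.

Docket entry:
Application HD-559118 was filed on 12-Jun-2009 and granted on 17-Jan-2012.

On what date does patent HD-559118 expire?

(a) grant + 15 years → 17 January 2027.
(b) filing + 17 years → 12 June 2026.
Later of the two: 17 January 2027.

January 17, 2027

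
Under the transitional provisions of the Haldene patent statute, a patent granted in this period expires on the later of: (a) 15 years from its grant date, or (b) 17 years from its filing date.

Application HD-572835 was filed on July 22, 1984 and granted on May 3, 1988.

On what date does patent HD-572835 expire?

2003-05-03

(a) grant + 15 years → 3 May 2003.
(b) filing + 17 years → 22 July 2001.
Later of the two: 3 May 2003.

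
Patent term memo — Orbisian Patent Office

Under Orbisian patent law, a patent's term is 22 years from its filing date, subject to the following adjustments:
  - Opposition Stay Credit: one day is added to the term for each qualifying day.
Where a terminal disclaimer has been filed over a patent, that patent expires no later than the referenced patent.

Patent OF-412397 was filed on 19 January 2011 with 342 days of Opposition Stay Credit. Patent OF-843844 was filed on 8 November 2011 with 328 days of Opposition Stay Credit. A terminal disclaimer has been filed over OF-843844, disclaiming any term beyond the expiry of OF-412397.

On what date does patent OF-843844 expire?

December 27, 2033

Natural term of OF-843844:
  Base: filing + 22 years → 8 November 2033.
  Opposition Stay Credit: +328 days → 2 October 2034.
Expiry of referenced patent OF-412397:
  Base: filing + 22 years → 19 January 2033.
  Opposition Stay Credit: +342 days → 27 December 2033.
Terminal disclaimer: OF-843844 expires on the earlier of 2 October 2034 and 27 December 2033.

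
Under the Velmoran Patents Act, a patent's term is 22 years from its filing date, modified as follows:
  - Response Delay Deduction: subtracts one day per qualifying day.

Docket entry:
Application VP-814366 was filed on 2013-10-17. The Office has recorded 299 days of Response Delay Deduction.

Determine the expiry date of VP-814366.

Base term: filing date + 22 years → 17 October 2035.
Response Delay Deduction: −299 days → 22 December 2034.

December 22, 2034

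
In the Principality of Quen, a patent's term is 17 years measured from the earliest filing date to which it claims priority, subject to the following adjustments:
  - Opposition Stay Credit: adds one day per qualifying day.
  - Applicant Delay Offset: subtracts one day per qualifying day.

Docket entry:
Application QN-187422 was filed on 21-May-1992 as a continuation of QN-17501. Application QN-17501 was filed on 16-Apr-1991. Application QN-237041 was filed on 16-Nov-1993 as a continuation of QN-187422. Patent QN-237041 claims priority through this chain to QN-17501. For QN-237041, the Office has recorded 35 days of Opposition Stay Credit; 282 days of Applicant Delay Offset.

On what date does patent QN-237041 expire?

2007-08-13

Earliest priority filing: 16 April 1991.
Base term: 16 April 1991 + 17 years → 16 April 2008.
Opposition Stay Credit: +35 days → 21 May 2008.
Applicant Delay Offset: −282 days → 13 August 2007.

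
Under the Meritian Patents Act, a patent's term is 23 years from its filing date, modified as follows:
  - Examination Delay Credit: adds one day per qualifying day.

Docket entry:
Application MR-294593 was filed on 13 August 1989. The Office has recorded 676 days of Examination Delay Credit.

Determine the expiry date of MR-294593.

Base term: filing date + 23 years → 13 August 2012.
Examination Delay Credit: +676 days → 20 June 2014.

2014-06-20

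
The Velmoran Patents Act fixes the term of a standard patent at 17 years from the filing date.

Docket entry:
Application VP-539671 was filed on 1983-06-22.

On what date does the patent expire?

Filing date + 17 years → 22 June 2000.

2000-06-22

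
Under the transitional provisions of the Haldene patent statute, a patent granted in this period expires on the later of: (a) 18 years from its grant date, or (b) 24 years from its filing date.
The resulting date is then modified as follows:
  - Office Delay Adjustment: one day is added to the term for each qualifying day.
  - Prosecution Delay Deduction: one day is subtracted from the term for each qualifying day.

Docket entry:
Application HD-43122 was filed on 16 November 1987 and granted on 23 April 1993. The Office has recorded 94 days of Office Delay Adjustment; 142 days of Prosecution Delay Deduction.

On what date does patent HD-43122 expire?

September 29, 2011

(a) grant + 18 years → 23 April 2011.
(b) filing + 24 years → 16 November 2011.
Later of the two: 16 November 2011.
Office Delay Adjustment: +94 days → 18 February 2012.
Prosecution Delay Deduction: −142 days → 29 September 2011.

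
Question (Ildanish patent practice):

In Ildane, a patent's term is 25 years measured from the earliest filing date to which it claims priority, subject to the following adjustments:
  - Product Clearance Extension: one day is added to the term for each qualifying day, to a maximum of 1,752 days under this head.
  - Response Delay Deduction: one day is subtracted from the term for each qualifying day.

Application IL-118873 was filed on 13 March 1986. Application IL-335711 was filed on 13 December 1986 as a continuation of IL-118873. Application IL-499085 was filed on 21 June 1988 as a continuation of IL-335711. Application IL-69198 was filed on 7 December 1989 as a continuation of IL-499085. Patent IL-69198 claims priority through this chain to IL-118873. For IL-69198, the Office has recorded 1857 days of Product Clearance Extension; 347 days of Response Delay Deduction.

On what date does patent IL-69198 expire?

2015-01-16

Earliest priority filing: 13 March 1986.
Base term: 13 March 1986 + 25 years → 13 March 2011.
Product Clearance Extension: 1857 days claimed exceeds the 1752-day cap, so +1752 days → 29 December 2015.
Response Delay Deduction: −347 days → 16 January 2015.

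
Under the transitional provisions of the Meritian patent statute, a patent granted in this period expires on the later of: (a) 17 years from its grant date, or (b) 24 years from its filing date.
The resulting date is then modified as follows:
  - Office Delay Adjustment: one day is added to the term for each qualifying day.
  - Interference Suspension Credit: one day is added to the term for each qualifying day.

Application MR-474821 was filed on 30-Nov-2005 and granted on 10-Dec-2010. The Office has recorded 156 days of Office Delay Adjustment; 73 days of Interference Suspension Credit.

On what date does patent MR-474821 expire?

(a) grant + 17 years → 10 December 2027.
(b) filing + 24 years → 30 November 2029.
Later of the two: 30 November 2029.
Office Delay Adjustment: +156 days → 5 May 2030.
Interference Suspension Credit: +73 days → 17 July 2030.

July 17, 2030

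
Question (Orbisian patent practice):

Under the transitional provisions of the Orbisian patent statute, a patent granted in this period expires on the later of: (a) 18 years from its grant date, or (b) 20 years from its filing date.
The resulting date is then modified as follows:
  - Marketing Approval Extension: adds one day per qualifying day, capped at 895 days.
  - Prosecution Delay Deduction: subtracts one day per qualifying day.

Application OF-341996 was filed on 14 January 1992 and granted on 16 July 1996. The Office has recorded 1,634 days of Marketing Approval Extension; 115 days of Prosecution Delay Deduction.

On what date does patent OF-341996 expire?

2016-09-03

(a) grant + 18 years → 16 July 2014.
(b) filing + 20 years → 14 January 2012.
Later of the two: 16 July 2014.
Marketing Approval Extension: 1634 days claimed exceeds the 895-day cap, so +895 days → 27 December 2016.
Prosecution Delay Deduction: −115 days → 3 September 2016.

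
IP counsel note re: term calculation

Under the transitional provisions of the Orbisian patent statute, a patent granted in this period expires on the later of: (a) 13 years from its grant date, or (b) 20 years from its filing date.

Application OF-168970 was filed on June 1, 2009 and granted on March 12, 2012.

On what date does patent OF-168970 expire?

June 1, 2029

(a) grant + 13 years → 12 March 2025.
(b) filing + 20 years → 1 June 2029.
Later of the two: 1 June 2029.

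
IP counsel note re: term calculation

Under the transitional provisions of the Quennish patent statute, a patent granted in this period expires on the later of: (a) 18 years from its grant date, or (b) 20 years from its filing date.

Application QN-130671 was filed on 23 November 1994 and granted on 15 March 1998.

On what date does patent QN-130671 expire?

2016-03-15

(a) grant + 18 years → 15 March 2016.
(b) filing + 20 years → 23 November 2014.
Later of the two: 15 March 2016.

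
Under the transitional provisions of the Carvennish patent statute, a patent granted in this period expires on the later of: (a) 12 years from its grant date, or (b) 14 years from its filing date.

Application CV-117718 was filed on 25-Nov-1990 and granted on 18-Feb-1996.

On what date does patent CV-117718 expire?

(a) grant + 12 years → 18 February 2008.
(b) filing + 14 years → 25 November 2004.
Later of the two: 18 February 2008.

2008-02-18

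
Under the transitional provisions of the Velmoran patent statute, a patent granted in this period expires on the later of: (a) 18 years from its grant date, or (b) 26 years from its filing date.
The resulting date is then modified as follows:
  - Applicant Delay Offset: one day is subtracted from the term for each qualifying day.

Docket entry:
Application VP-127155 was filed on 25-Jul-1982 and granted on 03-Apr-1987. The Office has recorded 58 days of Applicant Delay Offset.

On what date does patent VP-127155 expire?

2008-05-28

(a) grant + 18 years → 3 April 2005.
(b) filing + 26 years → 25 July 2008.
Later of the two: 25 July 2008.
Applicant Delay Offset: −58 days → 28 May 2008.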